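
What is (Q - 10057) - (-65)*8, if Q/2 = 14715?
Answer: 19893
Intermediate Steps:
Q = 29430 (Q = 2*14715 = 29430)
(Q - 10057) - (-65)*8 = (29430 - 10057) - (-65)*8 = 19373 - 1*(-520) = 19373 + 520 = 19893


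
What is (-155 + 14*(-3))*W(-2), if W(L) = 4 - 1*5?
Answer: 197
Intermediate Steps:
W(L) = -1 (W(L) = 4 - 5 = -1)
(-155 + 14*(-3))*W(-2) = (-155 + 14*(-3))*(-1) = (-155 - 42)*(-1) = -197*(-1) = 197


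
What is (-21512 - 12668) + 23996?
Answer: -10184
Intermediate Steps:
(-21512 - 12668) + 23996 = -34180 + 23996 = -10184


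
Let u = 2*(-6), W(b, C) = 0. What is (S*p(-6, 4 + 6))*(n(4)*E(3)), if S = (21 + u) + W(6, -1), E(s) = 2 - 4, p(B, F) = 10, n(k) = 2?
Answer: -360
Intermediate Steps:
u = -12
E(s) = -2
S = 9 (S = (21 - 12) + 0 = 9 + 0 = 9)
(S*p(-6, 4 + 6))*(n(4)*E(3)) = (9*10)*(2*(-2)) = 90*(-4) = -360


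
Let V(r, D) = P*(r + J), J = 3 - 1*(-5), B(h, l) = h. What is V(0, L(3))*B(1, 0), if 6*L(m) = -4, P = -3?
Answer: -24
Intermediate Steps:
L(m) = -⅔ (L(m) = (⅙)*(-4) = -⅔)
J = 8 (J = 3 + 5 = 8)
V(r, D) = -24 - 3*r (V(r, D) = -3*(r + 8) = -3*(8 + r) = -24 - 3*r)
V(0, L(3))*B(1, 0) = (-24 - 3*0)*1 = (-24 + 0)*1 = -24*1 = -24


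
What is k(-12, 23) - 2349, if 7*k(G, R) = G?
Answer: -16455/7 ≈ -2350.7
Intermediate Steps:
k(G, R) = G/7
k(-12, 23) - 2349 = (1/7)*(-12) - 2349 = -12/7 - 2349 = -16455/7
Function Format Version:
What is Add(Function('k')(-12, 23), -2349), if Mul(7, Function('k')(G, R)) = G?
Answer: Rational(-16455, 7) ≈ -2350.7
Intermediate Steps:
Function('k')(G, R) = Mul(Rational(1, 7), G)
Add(Function('k')(-12, 23), -2349) = Add(Mul(Rational(1, 7), -12), -2349) = Add(Rational(-12, 7), -2349) = Rational(-16455, 7)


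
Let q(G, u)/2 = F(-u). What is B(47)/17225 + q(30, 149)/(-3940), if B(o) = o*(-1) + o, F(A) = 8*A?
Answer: 596/985 ≈ 0.60508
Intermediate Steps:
q(G, u) = -16*u (q(G, u) = 2*(8*(-u)) = 2*(-8*u) = -16*u)
B(o) = 0 (B(o) = -o + o = 0)
B(47)/17225 + q(30, 149)/(-3940) = 0/17225 - 16*149/(-3940) = 0*(1/17225) - 2384*(-1/3940) = 0 + 596/985 = 596/985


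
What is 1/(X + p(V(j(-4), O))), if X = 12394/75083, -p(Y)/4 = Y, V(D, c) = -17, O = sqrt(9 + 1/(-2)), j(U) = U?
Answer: 75083/5118038 ≈ 0.014670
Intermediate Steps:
O = sqrt(34)/2 (O = sqrt(9 + 1*(-1/2)) = sqrt(9 - 1/2) = sqrt(17/2) = sqrt(34)/2 ≈ 2.9155)
p(Y) = -4*Y
X = 12394/75083 (X = 12394*(1/75083) = 12394/75083 ≈ 0.16507)
1/(X + p(V(j(-4), O))) = 1/(12394/75083 - 4*(-17)) = 1/(12394/75083 + 68) = 1/(5118038/75083) = 75083/5118038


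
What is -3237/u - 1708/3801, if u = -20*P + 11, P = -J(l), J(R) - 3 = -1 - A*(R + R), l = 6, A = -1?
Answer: -609565/52671 ≈ -11.573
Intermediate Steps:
J(R) = 2 + 2*R (J(R) = 3 + (-1 - (-1)*(R + R)) = 3 + (-1 - (-1)*2*R) = 3 + (-1 - (-2)*R) = 3 + (-1 + 2*R) = 2 + 2*R)
P = -14 (P = -(2 + 2*6) = -(2 + 12) = -1*14 = -14)
u = 291 (u = -20*(-14) + 11 = 280 + 11 = 291)
-3237/u - 1708/3801 = -3237/291 - 1708/3801 = -3237*1/291 - 1708*1/3801 = -1079/97 - 244/543 = -609565/52671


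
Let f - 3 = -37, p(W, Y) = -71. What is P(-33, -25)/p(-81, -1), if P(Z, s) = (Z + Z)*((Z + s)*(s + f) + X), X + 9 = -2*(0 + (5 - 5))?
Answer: 225258/71 ≈ 3172.6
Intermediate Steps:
f = -34 (f = 3 - 37 = -34)
X = -9 (X = -9 - 2*(0 + (5 - 5)) = -9 - 2*(0 + 0) = -9 - 2*0 = -9 + 0 = -9)
P(Z, s) = 2*Z*(-9 + (-34 + s)*(Z + s)) (P(Z, s) = (Z + Z)*((Z + s)*(s - 34) - 9) = (2*Z)*((Z + s)*(-34 + s) - 9) = (2*Z)*((-34 + s)*(Z + s) - 9) = (2*Z)*(-9 + (-34 + s)*(Z + s)) = 2*Z*(-9 + (-34 + s)*(Z + s)))
P(-33, -25)/p(-81, -1) = (2*(-33)*(-9 + (-25)² - 34*(-33) - 34*(-25) - 33*(-25)))/(-71) = (2*(-33)*(-9 + 625 + 1122 + 850 + 825))*(-1/71) = (2*(-33)*3413)*(-1/71) = -225258*(-1/71) = 225258/71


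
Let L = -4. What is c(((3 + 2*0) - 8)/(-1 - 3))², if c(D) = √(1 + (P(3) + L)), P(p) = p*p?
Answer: 6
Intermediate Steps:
P(p) = p²
c(D) = √6 (c(D) = √(1 + (3² - 4)) = √(1 + (9 - 4)) = √(1 + 5) = √6)
c(((3 + 2*0) - 8)/(-1 - 3))² = (√6)² = 6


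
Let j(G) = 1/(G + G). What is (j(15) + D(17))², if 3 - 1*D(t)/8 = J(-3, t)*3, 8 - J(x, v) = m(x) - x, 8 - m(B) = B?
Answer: 25411681/900 ≈ 28235.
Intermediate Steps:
j(G) = 1/(2*G)
m(B) = 8 - B
J(x, v) = 2*x (J(x, v) = 8 - ((8 - x) - x) = 8 - (8 - 2*x) = 8 + (-8 + 2*x) = 2*x)
D(t) = 168 (D(t) = 24 - 8*2*(-3)*3 = 24 - (-48)*3 = 24 - 8*(-18) = 24 + 144 = 168)
(j(15) + D(17))² = ((½)/15 + 168)² = ((½)*(1/15) + 168)² = (1/30 + 168)² = (5041/30)² = 25411681/900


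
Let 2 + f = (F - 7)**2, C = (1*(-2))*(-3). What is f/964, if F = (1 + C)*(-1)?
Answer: 97/482 ≈ 0.20124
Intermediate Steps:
C = 6 (C = -2*(-3) = 6)
F = -7 (F = (1 + 6)*(-1) = 7*(-1) = -7)
f = 194 (f = -2 + (-7 - 7)**2 = -2 + (-14)**2 = -2 + 196 = 194)
f/964 = 194/964 = 194*(1/964) = 97/482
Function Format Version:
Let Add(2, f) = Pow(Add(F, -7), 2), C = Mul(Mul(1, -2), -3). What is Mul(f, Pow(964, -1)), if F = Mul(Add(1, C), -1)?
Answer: Rational(97, 482) ≈ 0.20124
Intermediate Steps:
C = 6 (C = Mul(-2, -3) = 6)
F = -7 (F = Mul(Add(1, 6), -1) = Mul(7, -1) = -7)
f = 194 (f = Add(-2, Pow(Add(-7, -7), 2)) = Add(-2, Pow(-14, 2)) = Add(-2, 196) = 194)
Mul(f, Pow(964, -1)) = Mul(194, Pow(964, -1)) = Mul(194, Rational(1, 964)) = Rational(97, 482)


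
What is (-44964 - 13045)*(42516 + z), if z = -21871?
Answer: -1197595805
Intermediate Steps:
(-44964 - 13045)*(42516 + z) = (-44964 - 13045)*(42516 - 21871) = -58009*20645 = -1197595805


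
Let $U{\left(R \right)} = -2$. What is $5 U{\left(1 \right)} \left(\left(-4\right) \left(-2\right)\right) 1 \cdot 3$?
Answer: $-240$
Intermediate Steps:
$5 U{\left(1 \right)} \left(\left(-4\right) \left(-2\right)\right) 1 \cdot 3 = 5 - 2 \left(\left(-4\right) \left(-2\right)\right) 1 \cdot 3 = 5 \left(-2\right) 8 \cdot 3 = 5 \left(\left(-16\right) 3\right) = 5 \left(-48\right) = -240$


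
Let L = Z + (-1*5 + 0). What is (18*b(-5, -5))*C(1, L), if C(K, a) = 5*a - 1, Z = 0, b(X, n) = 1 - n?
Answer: -2808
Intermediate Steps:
L = -5 (L = 0 + (-1*5 + 0) = 0 + (-5 + 0) = 0 - 5 = -5)
C(K, a) = -1 + 5*a
(18*b(-5, -5))*C(1, L) = (18*(1 - 1*(-5)))*(-1 + 5*(-5)) = (18*(1 + 5))*(-1 - 25) = (18*6)*(-26) = 108*(-26) = -2808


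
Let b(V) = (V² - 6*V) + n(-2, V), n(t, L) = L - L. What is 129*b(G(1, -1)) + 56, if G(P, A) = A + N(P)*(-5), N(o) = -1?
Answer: -976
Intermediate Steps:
n(t, L) = 0
G(P, A) = 5 + A (G(P, A) = A - 1*(-5) = A + 5 = 5 + A)
b(V) = V² - 6*V (b(V) = (V² - 6*V) + 0 = V² - 6*V)
129*b(G(1, -1)) + 56 = 129*((5 - 1)*(-6 + (5 - 1))) + 56 = 129*(4*(-6 + 4)) + 56 = 129*(4*(-2)) + 56 = 129*(-8) + 56 = -1032 + 56 = -976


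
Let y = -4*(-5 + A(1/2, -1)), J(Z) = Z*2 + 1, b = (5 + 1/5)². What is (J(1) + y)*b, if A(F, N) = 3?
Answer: 7436/25 ≈ 297.44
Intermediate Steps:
b = 676/25 (b = (5 + ⅕)² = (26/5)² = 676/25 ≈ 27.040)
J(Z) = 1 + 2*Z (J(Z) = 2*Z + 1 = 1 + 2*Z)
y = 8 (y = -4*(-5 + 3) = -4*(-2) = 8)
(J(1) + y)*b = ((1 + 2*1) + 8)*(676/25) = ((1 + 2) + 8)*(676/25) = (3 + 8)*(676/25) = 11*(676/25) = 7436/25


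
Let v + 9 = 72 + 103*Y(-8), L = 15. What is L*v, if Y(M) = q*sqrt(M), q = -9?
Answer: 945 - 27810*I*sqrt(2) ≈ 945.0 - 39329.0*I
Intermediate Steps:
Y(M) = -9*sqrt(M)
v = 63 - 1854*I*sqrt(2) (v = -9 + (72 + 103*(-18*I*sqrt(2))) = -9 + (72 - 1854*I*sqrt(2)) = 63 - 1854*I*sqrt(2) ≈ 63.0 - 2622.0*I)
L*v = 15*(63 - 1854*I*sqrt(2)) = 945 - 27810*I*sqrt(2)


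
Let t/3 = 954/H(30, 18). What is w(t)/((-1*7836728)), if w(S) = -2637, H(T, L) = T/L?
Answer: 2637/7836728 ≈ 0.00033649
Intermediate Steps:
t = 8586/5 (t = 3*(954/((30/18))) = 3*(954/((30*(1/18)))) = 3*(954/(5/3)) = 3*(954*(3/5)) = 3*(2862/5) = 8586/5 ≈ 1717.2)
w(t)/((-1*7836728)) = -2637/((-1*7836728)) = -2637/(-7836728) = -2637*(-1/7836728) = 2637/7836728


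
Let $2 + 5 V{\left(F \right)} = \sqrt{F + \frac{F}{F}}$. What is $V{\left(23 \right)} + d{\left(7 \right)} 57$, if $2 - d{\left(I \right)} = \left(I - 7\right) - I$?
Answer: $\frac{2563}{5} + \frac{2 \sqrt{6}}{5} \approx 513.58$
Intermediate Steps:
$d{\left(I \right)} = 9$ ($d{\left(I \right)} = 2 - \left(\left(I - 7\right) - I\right) = 2 - \left(\left(-7 + I\right) - I\right) = 2 - -7 = 2 + 7 = 9$)
$V{\left(F \right)} = - \frac{2}{5} + \frac{\sqrt{1 + F}}{5}$ ($V{\left(F \right)} = - \frac{2}{5} + \frac{\sqrt{F + \frac{F}{F}}}{5} = - \frac{2}{5} + \frac{\sqrt{F + 1}}{5} = - \frac{2}{5} + \frac{\sqrt{1 + F}}{5}$)
$V{\left(23 \right)} + d{\left(7 \right)} 57 = \left(- \frac{2}{5} + \frac{\sqrt{1 + 23}}{5}\right) + 9 \cdot 57 = \left(- \frac{2}{5} + \frac{\sqrt{24}}{5}\right) + 513 = \left(- \frac{2}{5} + \frac{2 \sqrt{6}}{5}\right) + 513 = \frac{2563}{5} + \frac{2 \sqrt{6}}{5}$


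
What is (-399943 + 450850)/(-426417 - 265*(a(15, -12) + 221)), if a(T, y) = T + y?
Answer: -50907/485777 ≈ -0.10479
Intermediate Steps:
(-399943 + 450850)/(-426417 - 265*(a(15, -12) + 221)) = (-399943 + 450850)/(-426417 - 265*((15 - 12) + 221)) = 50907/(-426417 - 265*(3 + 221)) = 50907/(-426417 - 265*224) = 50907/(-426417 - 59360) = 50907/(-485777) = 50907*(-1/485777) = -50907/485777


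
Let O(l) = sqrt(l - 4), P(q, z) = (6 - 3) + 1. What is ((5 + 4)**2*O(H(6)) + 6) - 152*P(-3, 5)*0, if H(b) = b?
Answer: 6 + 81*sqrt(2) ≈ 120.55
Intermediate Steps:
P(q, z) = 4 (P(q, z) = 3 + 1 = 4)
O(l) = sqrt(-4 + l)
((5 + 4)**2*O(H(6)) + 6) - 152*P(-3, 5)*0 = ((5 + 4)**2*sqrt(-4 + 6) + 6) - 608*0 = (9**2*sqrt(2) + 6) - 152*0 = (81*sqrt(2) + 6) + 0 = (6 + 81*sqrt(2)) + 0 = 6 + 81*sqrt(2)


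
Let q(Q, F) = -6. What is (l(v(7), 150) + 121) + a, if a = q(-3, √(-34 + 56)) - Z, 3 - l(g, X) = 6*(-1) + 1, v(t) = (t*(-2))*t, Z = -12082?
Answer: 12205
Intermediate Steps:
v(t) = -2*t² (v(t) = (-2*t)*t = -2*t²)
l(g, X) = 8 (l(g, X) = 3 - (6*(-1) + 1) = 3 - (-6 + 1) = 3 - 1*(-5) = 3 + 5 = 8)
a = 12076 (a = -6 - 1*(-12082) = -6 + 12082 = 12076)
(l(v(7), 150) + 121) + a = (8 + 121) + 12076 = 129 + 12076 = 12205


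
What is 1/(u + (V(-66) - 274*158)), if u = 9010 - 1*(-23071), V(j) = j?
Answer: -1/11277 ≈ -8.8676e-5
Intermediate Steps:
u = 32081 (u = 9010 + 23071 = 32081)
1/(u + (V(-66) - 274*158)) = 1/(32081 + (-66 - 274*158)) = 1/(32081 + (-66 - 43292)) = 1/(32081 - 43358) = 1/(-11277) = -1/11277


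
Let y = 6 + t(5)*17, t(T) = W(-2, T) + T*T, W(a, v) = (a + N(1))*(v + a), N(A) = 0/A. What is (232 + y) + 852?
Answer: 1413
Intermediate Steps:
N(A) = 0
W(a, v) = a*(a + v) (W(a, v) = (a + 0)*(v + a) = a*(a + v))
t(T) = 4 + T² - 2*T (t(T) = -2*(-2 + T) + T*T = (4 - 2*T) + T² = 4 + T² - 2*T)
y = 329 (y = 6 + (4 + 5² - 2*5)*17 = 6 + (4 + 25 - 10)*17 = 6 + 19*17 = 6 + 323 = 329)
(232 + y) + 852 = (232 + 329) + 852 = 561 + 852 = 1413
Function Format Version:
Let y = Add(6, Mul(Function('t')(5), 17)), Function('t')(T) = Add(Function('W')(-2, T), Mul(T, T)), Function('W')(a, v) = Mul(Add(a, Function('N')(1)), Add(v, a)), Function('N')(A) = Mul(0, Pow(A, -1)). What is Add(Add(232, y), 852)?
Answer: 1413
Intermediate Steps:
Function('N')(A) = 0
Function('W')(a, v) = Mul(a, Add(a, v)) (Function('W')(a, v) = Mul(Add(a, 0), Add(v, a)) = Mul(a, Add(a, v)))
Function('t')(T) = Add(4, Pow(T, 2), Mul(-2, T)) (Function('t')(T) = Add(Mul(-2, Add(-2, T)), Mul(T, T)) = Add(Add(4, Mul(-2, T)), Pow(T, 2)) = Add(4, Pow(T, 2), Mul(-2, T)))
y = 329 (y = Add(6, Mul(Add(4, Pow(5, 2), Mul(-2, 5)), 17)) = Add(6, Mul(Add(4, 25, -10), 17)) = Add(6, Mul(19, 17)) = Add(6, 323) = 329)
Add(Add(232, y), 852) = Add(Add(232, 329), 852) = Add(561, 852) = 1413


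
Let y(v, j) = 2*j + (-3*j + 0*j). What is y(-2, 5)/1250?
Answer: -1/250 ≈ -0.0040000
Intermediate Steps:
y(v, j) = -j (y(v, j) = 2*j + (-3*j + 0) = 2*j - 3*j = -j)
y(-2, 5)/1250 = (-1*5)/1250 = (1/1250)*(-5) = -1/250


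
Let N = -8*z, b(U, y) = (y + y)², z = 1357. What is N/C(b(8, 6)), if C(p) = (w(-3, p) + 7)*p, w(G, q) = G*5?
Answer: 1357/144 ≈ 9.4236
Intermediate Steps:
w(G, q) = 5*G
b(U, y) = 4*y² (b(U, y) = (2*y)² = 4*y²)
C(p) = -8*p (C(p) = (5*(-3) + 7)*p = (-15 + 7)*p = -8*p)
N = -10856 (N = -8*1357 = -10856)
N/C(b(8, 6)) = -10856/((-32*6²)) = -10856/((-32*36)) = -10856/((-8*144)) = -10856/(-1152) = -10856*(-1/1152) = 1357/144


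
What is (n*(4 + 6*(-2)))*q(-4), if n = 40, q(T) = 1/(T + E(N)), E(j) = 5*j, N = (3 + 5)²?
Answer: -80/79 ≈ -1.0127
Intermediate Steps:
N = 64 (N = 8² = 64)
q(T) = 1/(320 + T) (q(T) = 1/(T + 5*64) = 1/(T + 320) = 1/(320 + T))
(n*(4 + 6*(-2)))*q(-4) = (40*(4 + 6*(-2)))/(320 - 4) = (40*(4 - 12))/316 = (40*(-8))*(1/316) = -320*1/316 = -80/79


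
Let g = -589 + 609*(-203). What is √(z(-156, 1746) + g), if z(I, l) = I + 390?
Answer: I*√123982 ≈ 352.11*I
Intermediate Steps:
z(I, l) = 390 + I
g = -124216 (g = -589 - 123627 = -124216)
√(z(-156, 1746) + g) = √((390 - 156) - 124216) = √(234 - 124216) = √(-123982) = I*√123982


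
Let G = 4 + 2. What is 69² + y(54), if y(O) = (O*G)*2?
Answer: 5409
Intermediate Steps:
G = 6
y(O) = 12*O (y(O) = (O*6)*2 = (6*O)*2 = 12*O)
69² + y(54) = 69² + 12*54 = 4761 + 648 = 5409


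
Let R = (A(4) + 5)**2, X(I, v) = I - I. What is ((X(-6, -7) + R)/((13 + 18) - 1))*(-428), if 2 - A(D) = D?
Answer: -642/5 ≈ -128.40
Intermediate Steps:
A(D) = 2 - D
X(I, v) = 0
R = 9 (R = ((2 - 1*4) + 5)**2 = ((2 - 4) + 5)**2 = (-2 + 5)**2 = 3**2 = 9)
((X(-6, -7) + R)/((13 + 18) - 1))*(-428) = ((0 + 9)/((13 + 18) - 1))*(-428) = (9/(31 - 1))*(-428) = (9/30)*(-428) = (9*(1/30))*(-428) = (3/10)*(-428) = -642/5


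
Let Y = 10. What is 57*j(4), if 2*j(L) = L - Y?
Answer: -171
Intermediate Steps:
j(L) = -5 + L/2 (j(L) = (L - 1*10)/2 = (L - 10)/2 = (-10 + L)/2 = -5 + L/2)
57*j(4) = 57*(-5 + (½)*4) = 57*(-5 + 2) = 57*(-3) = -171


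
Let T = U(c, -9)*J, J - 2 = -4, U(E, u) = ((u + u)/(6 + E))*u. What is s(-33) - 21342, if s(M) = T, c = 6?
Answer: -21369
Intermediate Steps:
U(E, u) = 2*u²/(6 + E) (U(E, u) = ((2*u)/(6 + E))*u = (2*u/(6 + E))*u = 2*u²/(6 + E))
J = -2 (J = 2 - 4 = -2)
T = -27 (T = (2*(-9)²/(6 + 6))*(-2) = (2*81/12)*(-2) = (2*81*(1/12))*(-2) = (27/2)*(-2) = -27)
s(M) = -27
s(-33) - 21342 = -27 - 21342 = -21369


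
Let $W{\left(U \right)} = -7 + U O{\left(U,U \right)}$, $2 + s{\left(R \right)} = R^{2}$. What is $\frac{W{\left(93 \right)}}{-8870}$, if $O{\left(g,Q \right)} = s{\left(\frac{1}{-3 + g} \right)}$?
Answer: $\frac{521069}{23949000} \approx 0.021757$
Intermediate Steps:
$s{\left(R \right)} = -2 + R^{2}$
$O{\left(g,Q \right)} = -2 + \frac{1}{\left(-3 + g\right)^{2}}$ ($O{\left(g,Q \right)} = -2 + \left(\frac{1}{-3 + g}\right)^{2} = -2 + \frac{1}{\left(-3 + g\right)^{2}}$)
$W{\left(U \right)} = -7 + U \left(-2 + \frac{1}{\left(-3 + U\right)^{2}}\right)$
$\frac{W{\left(93 \right)}}{-8870} = \frac{-7 - 186 + \frac{93}{\left(-3 + 93\right)^{2}}}{-8870} = \left(-7 - 186 + \frac{93}{8100}\right) \left(- \frac{1}{8870}\right) = \left(-7 - 186 + 93 \cdot \frac{1}{8100}\right) \left(- \frac{1}{8870}\right) = \left(-7 - 186 + \frac{31}{2700}\right) \left(- \frac{1}{8870}\right) = \left(- \frac{521069}{2700}\right) \left(- \frac{1}{8870}\right) = \frac{521069}{23949000}$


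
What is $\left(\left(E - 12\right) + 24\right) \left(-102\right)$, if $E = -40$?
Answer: $2856$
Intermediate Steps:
$\left(\left(E - 12\right) + 24\right) \left(-102\right) = \left(\left(-40 - 12\right) + 24\right) \left(-102\right) = \left(-52 + 24\right) \left(-102\right) = \left(-28\right) \left(-102\right) = 2856$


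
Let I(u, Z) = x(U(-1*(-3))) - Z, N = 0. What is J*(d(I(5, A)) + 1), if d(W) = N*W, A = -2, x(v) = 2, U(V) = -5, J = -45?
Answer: -45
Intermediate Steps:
I(u, Z) = 2 - Z
d(W) = 0 (d(W) = 0*W = 0)
J*(d(I(5, A)) + 1) = -45*(0 + 1) = -45*1 = -45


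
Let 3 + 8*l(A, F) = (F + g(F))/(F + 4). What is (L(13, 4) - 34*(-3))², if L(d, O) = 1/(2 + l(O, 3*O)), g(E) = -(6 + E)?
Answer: 107453956/10201 ≈ 10534.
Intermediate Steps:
g(E) = -6 - E
l(A, F) = -3/8 - 3/(4*(4 + F)) (l(A, F) = -3/8 + ((F + (-6 - F))/(F + 4))/8 = -3/8 + (-6/(4 + F))/8 = -3/8 - 3/(4*(4 + F)))
L(d, O) = 1/(2 + 3*(-6 - 3*O)/(8*(4 + 3*O)))
(L(13, 4) - 34*(-3))² = (8*(4 + 3*4)/(46 + 39*4) - 34*(-3))² = (8*(4 + 12)/(46 + 156) + 102)² = (8*16/202 + 102)² = (8*(1/202)*16 + 102)² = (64/101 + 102)² = (10366/101)² = 107453956/10201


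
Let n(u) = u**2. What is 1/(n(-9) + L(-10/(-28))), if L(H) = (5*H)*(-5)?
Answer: 14/1009 ≈ 0.013875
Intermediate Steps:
L(H) = -25*H
1/(n(-9) + L(-10/(-28))) = 1/((-9)**2 - (-250)/(-28)) = 1/(81 - (-250)*(-1)/28) = 1/(81 - 25*5/14) = 1/(81 - 125/14) = 1/(1009/14) = 14/1009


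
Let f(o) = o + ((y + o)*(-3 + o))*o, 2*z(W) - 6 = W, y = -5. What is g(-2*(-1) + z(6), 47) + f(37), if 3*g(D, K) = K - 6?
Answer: 120920/3 ≈ 40307.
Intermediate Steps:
z(W) = 3 + W/2
g(D, K) = -2 + K/3 (g(D, K) = (K - 6)/3 = (-6 + K)/3 = -2 + K/3)
f(o) = o + o*(-5 + o)*(-3 + o) (f(o) = o + ((-5 + o)*(-3 + o))*o = o + o*(-5 + o)*(-3 + o))
g(-2*(-1) + z(6), 47) + f(37) = (-2 + (⅓)*47) + 37*(16 + 37² - 8*37) = (-2 + 47/3) + 37*(16 + 1369 - 296) = 41/3 + 37*1089 = 41/3 + 40293 = 120920/3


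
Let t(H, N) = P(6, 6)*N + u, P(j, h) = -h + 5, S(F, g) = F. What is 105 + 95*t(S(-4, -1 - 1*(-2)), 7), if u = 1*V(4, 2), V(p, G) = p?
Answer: -180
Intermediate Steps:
P(j, h) = 5 - h
u = 4 (u = 1*4 = 4)
t(H, N) = 4 - N (t(H, N) = (5 - 1*6)*N + 4 = (5 - 6)*N + 4 = -N + 4 = 4 - N)
105 + 95*t(S(-4, -1 - 1*(-2)), 7) = 105 + 95*(4 - 1*7) = 105 + 95*(4 - 7) = 105 + 95*(-3) = 105 - 285 = -180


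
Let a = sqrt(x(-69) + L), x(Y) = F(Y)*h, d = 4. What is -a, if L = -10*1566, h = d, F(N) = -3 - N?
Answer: -2*I*sqrt(3849) ≈ -124.08*I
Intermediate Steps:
h = 4
L = -15660
x(Y) = -12 - 4*Y (x(Y) = (-3 - Y)*4 = -12 - 4*Y)
a = 2*I*sqrt(3849) (a = sqrt((-12 - 4*(-69)) - 15660) = sqrt((-12 + 276) - 15660) = sqrt(264 - 15660) = sqrt(-15396) = 2*I*sqrt(3849) ≈ 124.08*I)
-a = -2*I*sqrt(3849)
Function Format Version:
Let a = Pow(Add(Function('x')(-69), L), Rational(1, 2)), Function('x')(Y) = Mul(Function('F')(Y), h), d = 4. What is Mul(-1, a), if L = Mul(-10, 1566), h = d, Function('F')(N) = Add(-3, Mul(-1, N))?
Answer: Mul(-2, I, Pow(3849, Rational(1, 2))) ≈ Mul(-124.08, I)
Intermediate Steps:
h = 4
L = -15660
Function('x')(Y) = Add(-12, Mul(-4, Y)) (Function('x')(Y) = Mul(Add(-3, Mul(-1, Y)), 4) = Add(-12, Mul(-4, Y)))
a = Mul(2, I, Pow(3849, Rational(1, 2))) (a = Pow(Add(Add(-12, Mul(-4, -69)), -15660), Rational(1, 2)) = Pow(Add(Add(-12, 276), -15660), Rational(1, 2)) = Pow(Add(264, -15660), Rational(1, 2)) = Pow(-15396, Rational(1, 2)) = Mul(2, I, Pow(3849, Rational(1, 2))) ≈ Mul(124.08, I))
Mul(-1, a) = Mul(-1, Mul(2, I, Pow(3849, Rational(1, 2)))) = Mul(-2, I, Pow(3849, Rational(1, 2)))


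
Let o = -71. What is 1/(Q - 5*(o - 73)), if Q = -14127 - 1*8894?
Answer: -1/22301 ≈ -4.4841e-5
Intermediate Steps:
Q = -23021 (Q = -14127 - 8894 = -23021)
1/(Q - 5*(o - 73)) = 1/(-23021 - 5*(-71 - 73)) = 1/(-23021 - 5*(-144)) = 1/(-23021 + 720) = 1/(-22301) = -1/22301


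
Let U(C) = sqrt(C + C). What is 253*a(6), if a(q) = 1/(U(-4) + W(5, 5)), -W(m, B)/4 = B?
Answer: -1265/102 - 253*I*sqrt(2)/204 ≈ -12.402 - 1.7539*I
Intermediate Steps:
W(m, B) = -4*B
U(C) = sqrt(2)*sqrt(C) (U(C) = sqrt(2*C) = sqrt(2)*sqrt(C))
a(q) = 1/(-20 + 2*I*sqrt(2)) (a(q) = 1/(sqrt(2)*sqrt(-4) - 4*5) = 1/(sqrt(2)*(2*I) - 20) = 1/(2*I*sqrt(2) - 20) = 1/(-20 + 2*I*sqrt(2)))
253*a(6) = 253*(-5/102 - I*sqrt(2)/204) = -1265/102 - 253*I*sqrt(2)/204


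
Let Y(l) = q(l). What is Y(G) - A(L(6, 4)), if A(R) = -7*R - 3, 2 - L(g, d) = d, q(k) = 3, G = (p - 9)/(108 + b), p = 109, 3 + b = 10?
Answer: -8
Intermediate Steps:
b = 7 (b = -3 + 10 = 7)
G = 20/23 (G = (109 - 9)/(108 + 7) = 100/115 = 100*(1/115) = 20/23 ≈ 0.86957)
Y(l) = 3
L(g, d) = 2 - d
A(R) = -3 - 7*R
Y(G) - A(L(6, 4)) = 3 - (-3 - 7*(2 - 1*4)) = 3 - (-3 - 7*(2 - 4)) = 3 - (-3 - 7*(-2)) = 3 - (-3 + 14) = 3 - 1*11 = 3 - 11 = -8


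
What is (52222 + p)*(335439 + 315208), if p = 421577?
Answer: 308275897953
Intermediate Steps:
(52222 + p)*(335439 + 315208) = (52222 + 421577)*(335439 + 315208) = 473799*650647 = 308275897953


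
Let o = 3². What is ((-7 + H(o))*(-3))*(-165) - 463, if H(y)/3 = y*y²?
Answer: 1078637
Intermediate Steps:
o = 9
H(y) = 3*y³ (H(y) = 3*(y*y²) = 3*y³)
((-7 + H(o))*(-3))*(-165) - 463 = ((-7 + 3*9³)*(-3))*(-165) - 463 = ((-7 + 3*729)*(-3))*(-165) - 463 = ((-7 + 2187)*(-3))*(-165) - 463 = (2180*(-3))*(-165) - 463 = -6540*(-165) - 463 = 1079100 - 463 = 1078637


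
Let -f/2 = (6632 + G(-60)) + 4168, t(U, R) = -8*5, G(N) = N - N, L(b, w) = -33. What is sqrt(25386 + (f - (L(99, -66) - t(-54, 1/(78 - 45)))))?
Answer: sqrt(3779) ≈ 61.474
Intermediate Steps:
G(N) = 0
t(U, R) = -40
f = -21600 (f = -2*((6632 + 0) + 4168) = -2*(6632 + 4168) = -2*10800 = -21600)
sqrt(25386 + (f - (L(99, -66) - t(-54, 1/(78 - 45))))) = sqrt(25386 + (-21600 - (-33 - 1*(-40)))) = sqrt(25386 + (-21600 - (-33 + 40))) = sqrt(25386 + (-21600 - 1*7)) = sqrt(25386 + (-21600 - 7)) = sqrt(25386 - 21607) = sqrt(3779)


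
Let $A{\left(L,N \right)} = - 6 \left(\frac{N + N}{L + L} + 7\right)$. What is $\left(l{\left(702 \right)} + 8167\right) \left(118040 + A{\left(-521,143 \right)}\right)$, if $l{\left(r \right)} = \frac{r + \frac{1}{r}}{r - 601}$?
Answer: $\frac{17814716886872612}{18469971} \approx 9.6452 \cdot 10^{8}$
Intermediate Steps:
$A{\left(L,N \right)} = -42 - \frac{6 N}{L}$ ($A{\left(L,N \right)} = - 6 \left(\frac{2 N}{2 L} + 7\right) = - 6 \left(2 N \frac{1}{2 L} + 7\right) = - 6 \left(\frac{N}{L} + 7\right) = - 6 \left(7 + \frac{N}{L}\right) = -42 - \frac{6 N}{L}$)
$l{\left(r \right)} = \frac{r + \frac{1}{r}}{-601 + r}$
$\left(l{\left(702 \right)} + 8167\right) \left(118040 + A{\left(-521,143 \right)}\right) = \left(\frac{1 + 702^{2}}{702 \left(-601 + 702\right)} + 8167\right) \left(118040 - \left(42 + \frac{858}{-521}\right)\right) = \left(\frac{1 + 492804}{702 \cdot 101} + 8167\right) \left(118040 - \left(42 + 858 \left(- \frac{1}{521}\right)\right)\right) = \left(\frac{1}{702} \cdot \frac{1}{101} \cdot 492805 + 8167\right) \left(118040 + \left(-42 + \frac{858}{521}\right)\right) = \left(\frac{492805}{70902} + 8167\right) \left(118040 - \frac{21024}{521}\right) = \frac{579549439}{70902} \cdot \frac{61477816}{521} = \frac{17814716886872612}{18469971}$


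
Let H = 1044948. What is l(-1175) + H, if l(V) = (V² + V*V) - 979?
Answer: 3805219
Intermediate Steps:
l(V) = -979 + 2*V² (l(V) = (V² + V²) - 979 = 2*V² - 979 = -979 + 2*V²)
l(-1175) + H = (-979 + 2*(-1175)²) + 1044948 = (-979 + 2*1380625) + 1044948 = (-979 + 2761250) + 1044948 = 2760271 + 1044948 = 3805219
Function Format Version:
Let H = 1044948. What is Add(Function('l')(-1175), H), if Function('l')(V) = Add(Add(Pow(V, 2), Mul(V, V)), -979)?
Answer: 3805219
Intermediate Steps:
Function('l')(V) = Add(-979, Mul(2, Pow(V, 2))) (Function('l')(V) = Add(Add(Pow(V, 2), Pow(V, 2)), -979) = Add(Mul(2, Pow(V, 2)), -979) = Add(-979, Mul(2, Pow(V, 2))))
Add(Function('l')(-1175), H) = Add(Add(-979, Mul(2, Pow(-1175, 2))), 1044948) = Add(Add(-979, Mul(2, 1380625)), 1044948) = Add(Add(-979, 2761250), 1044948) = Add(2760271, 1044948) = 3805219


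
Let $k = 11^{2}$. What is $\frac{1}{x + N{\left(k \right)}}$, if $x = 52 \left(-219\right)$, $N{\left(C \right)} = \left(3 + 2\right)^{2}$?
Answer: $- \frac{1}{11363} \approx -8.8005 \cdot 10^{-5}$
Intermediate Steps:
$k = 121$
$N{\left(C \right)} = 25$ ($N{\left(C \right)} = 5^{2} = 25$)
$x = -11388$
$\frac{1}{x + N{\left(k \right)}} = \frac{1}{-11388 + 25} = \frac{1}{-11363} = - \frac{1}{11363}$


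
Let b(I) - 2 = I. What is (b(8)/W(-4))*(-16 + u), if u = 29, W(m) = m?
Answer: -65/2 ≈ -32.500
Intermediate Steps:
b(I) = 2 + I
(b(8)/W(-4))*(-16 + u) = ((2 + 8)/(-4))*(-16 + 29) = (10*(-1/4))*13 = -5/2*13 = -65/2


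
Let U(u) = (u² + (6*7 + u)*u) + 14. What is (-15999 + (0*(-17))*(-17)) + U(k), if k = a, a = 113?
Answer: 14299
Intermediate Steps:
k = 113
U(u) = 14 + u² + u*(42 + u) (U(u) = (u² + (42 + u)*u) + 14 = (u² + u*(42 + u)) + 14 = 14 + u² + u*(42 + u))
(-15999 + (0*(-17))*(-17)) + U(k) = (-15999 + (0*(-17))*(-17)) + (14 + 2*113² + 42*113) = (-15999 + 0*(-17)) + (14 + 2*12769 + 4746) = (-15999 + 0) + (14 + 25538 + 4746) = -15999 + 30298 = 14299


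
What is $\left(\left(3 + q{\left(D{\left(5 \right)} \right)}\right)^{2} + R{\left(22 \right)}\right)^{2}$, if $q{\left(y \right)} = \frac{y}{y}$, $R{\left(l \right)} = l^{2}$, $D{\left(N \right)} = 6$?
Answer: $250000$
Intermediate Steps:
$q{\left(y \right)} = 1$
$\left(\left(3 + q{\left(D{\left(5 \right)} \right)}\right)^{2} + R{\left(22 \right)}\right)^{2} = \left(\left(3 + 1\right)^{2} + 22^{2}\right)^{2} = \left(4^{2} + 484\right)^{2} = \left(16 + 484\right)^{2} = 500^{2} = 250000$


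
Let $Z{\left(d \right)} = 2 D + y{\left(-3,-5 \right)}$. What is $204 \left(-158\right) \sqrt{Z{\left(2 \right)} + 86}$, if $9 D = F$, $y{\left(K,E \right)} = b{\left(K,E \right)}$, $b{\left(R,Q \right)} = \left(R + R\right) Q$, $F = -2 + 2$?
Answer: $- 64464 \sqrt{29} \approx -3.4715 \cdot 10^{5}$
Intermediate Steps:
$F = 0$
$b{\left(R,Q \right)} = 2 Q R$ ($b{\left(R,Q \right)} = 2 R Q = 2 Q R$)
$y{\left(K,E \right)} = 2 E K$
$D = 0$ ($D = \frac{1}{9} \cdot 0 = 0$)
$Z{\left(d \right)} = 30$ ($Z{\left(d \right)} = 2 \cdot 0 + 2 \left(-5\right) \left(-3\right) = 0 + 30 = 30$)
$204 \left(-158\right) \sqrt{Z{\left(2 \right)} + 86} = 204 \left(-158\right) \sqrt{30 + 86} = - 32232 \sqrt{116} = - 32232 \cdot 2 \sqrt{29} = - 64464 \sqrt{29}$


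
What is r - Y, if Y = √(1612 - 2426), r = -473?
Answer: -473 - I*√814 ≈ -473.0 - 28.531*I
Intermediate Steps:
Y = I*√814 (Y = √(-814) = I*√814 ≈ 28.531*I)
r - Y = -473 - I*√814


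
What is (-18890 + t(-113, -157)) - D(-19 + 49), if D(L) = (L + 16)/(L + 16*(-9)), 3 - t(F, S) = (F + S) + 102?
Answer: -1066960/57 ≈ -18719.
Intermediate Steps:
t(F, S) = -99 - F - S (t(F, S) = 3 - ((F + S) + 102) = 3 - (102 + F + S) = 3 + (-102 - F - S) = -99 - F - S)
D(L) = (16 + L)/(-144 + L) (D(L) = (16 + L)/(L - 144) = (16 + L)/(-144 + L))
(-18890 + t(-113, -157)) - D(-19 + 49) = (-18890 + (-99 - 1*(-113) - 1*(-157))) - (16 + (-19 + 49))/(-144 + (-19 + 49)) = (-18890 + (-99 + 113 + 157)) - (16 + 30)/(-144 + 30) = (-18890 + 171) - 46/(-114) = -18719 - (-1)*46/114 = -18719 - 1*(-23/57) = -18719 + 23/57 = -1066960/57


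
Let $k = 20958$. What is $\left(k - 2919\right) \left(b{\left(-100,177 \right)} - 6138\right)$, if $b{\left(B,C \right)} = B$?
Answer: $-112527282$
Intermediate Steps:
$\left(k - 2919\right) \left(b{\left(-100,177 \right)} - 6138\right) = \left(20958 - 2919\right) \left(-100 - 6138\right) = 18039 \left(-6238\right) = -112527282$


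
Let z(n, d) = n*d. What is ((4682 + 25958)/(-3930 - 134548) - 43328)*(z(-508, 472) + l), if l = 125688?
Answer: 342264309406656/69239 ≈ 4.9432e+9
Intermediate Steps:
z(n, d) = d*n
((4682 + 25958)/(-3930 - 134548) - 43328)*(z(-508, 472) + l) = ((4682 + 25958)/(-3930 - 134548) - 43328)*(472*(-508) + 125688) = (30640/(-138478) - 43328)*(-239776 + 125688) = (30640*(-1/138478) - 43328)*(-114088) = (-15320/69239 - 43328)*(-114088) = -3000002712/69239*(-114088) = 342264309406656/69239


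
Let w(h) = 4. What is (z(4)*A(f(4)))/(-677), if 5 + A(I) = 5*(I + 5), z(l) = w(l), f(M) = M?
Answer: -160/677 ≈ -0.23634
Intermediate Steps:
z(l) = 4
A(I) = 20 + 5*I (A(I) = -5 + 5*(I + 5) = -5 + 5*(5 + I) = -5 + (25 + 5*I) = 20 + 5*I)
(z(4)*A(f(4)))/(-677) = (4*(20 + 5*4))/(-677) = (4*(20 + 20))*(-1/677) = (4*40)*(-1/677) = 160*(-1/677) = -160/677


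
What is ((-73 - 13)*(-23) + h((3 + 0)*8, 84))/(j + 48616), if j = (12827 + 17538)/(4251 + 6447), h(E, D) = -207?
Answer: 18946158/520124333 ≈ 0.036426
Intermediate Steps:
j = 30365/10698 ≈ 2.8384
((-73 - 13)*(-23) + h((3 + 0)*8, 84))/(j + 48616) = ((-73 - 13)*(-23) - 207)/(30365/10698 + 48616) = (-86*(-23) - 207)/(520124333/10698) = (1978 - 207)*(10698/520124333) = 1771*(10698/520124333) = 18946158/520124333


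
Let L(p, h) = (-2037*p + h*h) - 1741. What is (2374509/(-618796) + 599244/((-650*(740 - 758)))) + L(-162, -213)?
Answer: 225444489803777/603326100 ≈ 3.7367e+5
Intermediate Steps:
L(p, h) = -1741 + h² - 2037*p (L(p, h) = (-2037*p + h²) - 1741 = (h² - 2037*p) - 1741 = -1741 + h² - 2037*p)
(2374509/(-618796) + 599244/((-650*(740 - 758)))) + L(-162, -213) = (2374509/(-618796) + 599244/((-650*(740 - 758)))) + (-1741 + (-213)² - 2037*(-162)) = (2374509*(-1/618796) + 599244/((-650*(-18)))) + (-1741 + 45369 + 329994) = (-2374509/618796 + 599244/11700) + 373622 = (-2374509/618796 + 599244*(1/11700)) + 373622 = (-2374509/618796 + 49937/975) + 373622 = 28585669577/603326100 + 373622 = 225444489803777/603326100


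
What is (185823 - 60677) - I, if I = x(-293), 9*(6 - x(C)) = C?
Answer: 1125967/9 ≈ 1.2511e+5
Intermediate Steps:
x(C) = 6 - C/9
I = 347/9 (I = 6 - ⅑*(-293) = 6 + 293/9 = 347/9 ≈ 38.556)
(185823 - 60677) - I = (185823 - 60677) - 1*347/9 = 125146 - 347/9 = 1125967/9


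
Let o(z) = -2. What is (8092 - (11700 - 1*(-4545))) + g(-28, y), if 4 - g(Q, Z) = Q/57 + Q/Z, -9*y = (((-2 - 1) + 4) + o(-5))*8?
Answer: -925339/114 ≈ -8117.0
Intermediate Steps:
y = 8/9 (y = -(((-2 - 1) + 4) - 2)*8/9 = -((-3 + 4) - 2)*8/9 = -(1 - 2)*8/9 = -(-1)*8/9 = -1/9*(-8) = 8/9 ≈ 0.88889)
g(Q, Z) = 4 - Q/57 - Q/Z (g(Q, Z) = 4 - (Q/57 + Q/Z) = 4 + (-Q/57 - Q/Z) = 4 - Q/57 - Q/Z)
(8092 - (11700 - 1*(-4545))) + g(-28, y) = (8092 - (11700 - 1*(-4545))) + (4 - 1/57*(-28) - 1*(-28)/8/9) = (8092 - (11700 + 4545)) + (4 + 28/57 - 1*(-28)*9/8) = (8092 - 1*16245) + (4 + 28/57 + 63/2) = (8092 - 16245) + 4103/114 = -8153 + 4103/114 = -925339/114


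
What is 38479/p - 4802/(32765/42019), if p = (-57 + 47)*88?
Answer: -7152918955/1153328 ≈ -6202.0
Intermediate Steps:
p = -880 (p = -10*88 = -880)
38479/p - 4802/(32765/42019) = 38479/(-880) - 4802/(32765/42019) = 38479*(-1/880) - 4802/(32765*(1/42019)) = -38479/880 - 4802/32765/42019 = -38479/880 - 4802*42019/32765 = -38479/880 - 201775238/32765 = -7152918955/1153328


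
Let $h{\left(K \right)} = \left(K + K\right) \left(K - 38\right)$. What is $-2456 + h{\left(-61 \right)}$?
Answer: $9622$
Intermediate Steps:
$h{\left(K \right)} = 2 K \left(-38 + K\right)$
$-2456 + h{\left(-61 \right)} = -2456 + 2 \left(-61\right) \left(-38 - 61\right) = -2456 + 2 \left(-61\right) \left(-99\right) = -2456 + 12078 = 9622$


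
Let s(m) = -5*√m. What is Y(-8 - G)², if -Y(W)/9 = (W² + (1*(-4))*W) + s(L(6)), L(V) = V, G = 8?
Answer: 8306550 - 259200*√6 ≈ 7.6716e+6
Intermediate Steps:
Y(W) = -9*W² + 36*W + 45*√6 (Y(W) = -9*((W² + (1*(-4))*W) - 5*√6) = -9*((W² - 4*W) - 5*√6) = -9*(W² - 5*√6 - 4*W) = -9*W² + 36*W + 45*√6)
Y(-8 - G)² = (-9*(-8 - 1*8)² + 36*(-8 - 1*8) + 45*√6)² = (-9*(-8 - 8)² + 36*(-8 - 8) + 45*√6)² = (-9*(-16)² + 36*(-16) + 45*√6)² = (-9*256 - 576 + 45*√6)² = (-2304 - 576 + 45*√6)² = (-2880 + 45*√6)²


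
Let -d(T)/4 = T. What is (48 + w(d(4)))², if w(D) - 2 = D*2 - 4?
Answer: 196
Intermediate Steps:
d(T) = -4*T
w(D) = -2 + 2*D (w(D) = 2 + (D*2 - 4) = 2 + (2*D - 4) = 2 + (-4 + 2*D) = -2 + 2*D)
(48 + w(d(4)))² = (48 + (-2 + 2*(-4*4)))² = (48 + (-2 + 2*(-16)))² = (48 + (-2 - 32))² = (48 - 34)² = 14² = 196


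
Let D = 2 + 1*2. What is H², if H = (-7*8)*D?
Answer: 50176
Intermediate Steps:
D = 4 (D = 2 + 2 = 4)
H = -224 (H = -7*8*4 = -56*4 = -224)
H² = (-224)² = 50176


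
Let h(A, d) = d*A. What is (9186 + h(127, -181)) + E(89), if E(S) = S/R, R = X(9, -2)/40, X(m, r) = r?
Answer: -15581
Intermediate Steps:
h(A, d) = A*d
R = -1/20 (R = -2/40 = -2*1/40 = -1/20 ≈ -0.050000)
E(S) = -20*S (E(S) = S/(-1/20) = S*(-20) = -20*S)
(9186 + h(127, -181)) + E(89) = (9186 + 127*(-181)) - 20*89 = (9186 - 22987) - 1780 = -13801 - 1780 = -15581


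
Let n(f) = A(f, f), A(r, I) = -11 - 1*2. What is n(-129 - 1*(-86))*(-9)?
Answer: 117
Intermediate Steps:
A(r, I) = -13 (A(r, I) = -11 - 2 = -13)
n(f) = -13
n(-129 - 1*(-86))*(-9) = -13*(-9) = 117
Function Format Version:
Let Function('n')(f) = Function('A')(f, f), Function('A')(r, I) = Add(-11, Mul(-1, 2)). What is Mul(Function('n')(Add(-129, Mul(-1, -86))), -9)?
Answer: 117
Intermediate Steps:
Function('A')(r, I) = -13 (Function('A')(r, I) = Add(-11, -2) = -13)
Function('n')(f) = -13
Mul(Function('n')(Add(-129, Mul(-1, -86))), -9) = Mul(-13, -9) = 117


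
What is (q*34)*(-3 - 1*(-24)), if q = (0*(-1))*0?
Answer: 0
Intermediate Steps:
q = 0 (q = 0*0 = 0)
(q*34)*(-3 - 1*(-24)) = (0*34)*(-3 - 1*(-24)) = 0*(-3 + 24) = 0*21 = 0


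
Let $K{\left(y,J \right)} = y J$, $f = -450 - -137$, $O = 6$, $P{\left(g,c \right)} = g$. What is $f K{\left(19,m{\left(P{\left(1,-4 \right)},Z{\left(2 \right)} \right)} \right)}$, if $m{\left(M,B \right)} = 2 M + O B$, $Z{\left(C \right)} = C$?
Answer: $-83258$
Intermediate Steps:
$m{\left(M,B \right)} = 2 M + 6 B$
$f = -313$ ($f = -450 + 137 = -313$)
$K{\left(y,J \right)} = J y$
$f K{\left(19,m{\left(P{\left(1,-4 \right)},Z{\left(2 \right)} \right)} \right)} = - 313 \left(2 \cdot 1 + 6 \cdot 2\right) 19 = - 313 \left(2 + 12\right) 19 = - 313 \cdot 14 \cdot 19 = \left(-313\right) 266 = -83258$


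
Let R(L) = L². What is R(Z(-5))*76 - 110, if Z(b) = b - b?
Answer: -110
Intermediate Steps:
Z(b) = 0
R(Z(-5))*76 - 110 = 0²*76 - 110 = 0*76 - 110 = 0 - 110 = -110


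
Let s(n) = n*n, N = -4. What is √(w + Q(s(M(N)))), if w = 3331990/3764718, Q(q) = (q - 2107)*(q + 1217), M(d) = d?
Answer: I*√112781236329502798/209151 ≈ 1605.7*I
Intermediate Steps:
s(n) = n²
Q(q) = (-2107 + q)*(1217 + q)
w = 1665995/1882359 (w = 3331990*(1/3764718) = 1665995/1882359 ≈ 0.88506)
√(w + Q(s(M(N)))) = √(1665995/1882359 + (-2564219 + ((-4)²)² - 890*(-4)²)) = √(1665995/1882359 + (-2564219 + 16² - 890*16)) = √(1665995/1882359 + (-2564219 + 256 - 14240)) = √(1665995/1882359 - 2578203) = √(-4853101954882/1882359) = I*√112781236329502798/209151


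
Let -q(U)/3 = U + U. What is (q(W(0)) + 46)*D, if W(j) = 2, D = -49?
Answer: -1666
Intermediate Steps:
q(U) = -6*U (q(U) = -3*(U + U) = -6*U)
(q(W(0)) + 46)*D = (-6*2 + 46)*(-49) = (-12 + 46)*(-49) = 34*(-49) = -1666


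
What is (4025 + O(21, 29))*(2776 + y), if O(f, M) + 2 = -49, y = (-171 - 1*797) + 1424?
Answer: 12843968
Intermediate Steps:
y = 456 (y = (-171 - 797) + 1424 = -968 + 1424 = 456)
O(f, M) = -51 (O(f, M) = -2 - 49 = -51)
(4025 + O(21, 29))*(2776 + y) = (4025 - 51)*(2776 + 456) = 3974*3232 = 12843968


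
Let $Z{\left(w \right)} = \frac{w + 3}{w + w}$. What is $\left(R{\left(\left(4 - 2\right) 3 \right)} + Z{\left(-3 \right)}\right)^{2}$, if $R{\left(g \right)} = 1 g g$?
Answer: $1296$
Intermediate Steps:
$Z{\left(w \right)} = \frac{3 + w}{2 w}$
$R{\left(g \right)} = g^{2}$ ($R{\left(g \right)} = g g = g^{2}$)
$\left(R{\left(\left(4 - 2\right) 3 \right)} + Z{\left(-3 \right)}\right)^{2} = \left(\left(\left(4 - 2\right) 3\right)^{2} + \frac{3 - 3}{2 \left(-3\right)}\right)^{2} = \left(\left(2 \cdot 3\right)^{2} + \frac{1}{2} \left(- \frac{1}{3}\right) 0\right)^{2} = \left(6^{2} + 0\right)^{2} = \left(36 + 0\right)^{2} = 36^{2} = 1296$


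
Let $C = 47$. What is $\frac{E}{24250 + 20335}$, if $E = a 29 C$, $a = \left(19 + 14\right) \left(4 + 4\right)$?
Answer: $\frac{359832}{44585} \approx 8.0707$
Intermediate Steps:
$a = 264$ ($a = 33 \cdot 8 = 264$)
$E = 359832$ ($E = 264 \cdot 29 \cdot 47 = 7656 \cdot 47 = 359832$)
$\frac{E}{24250 + 20335} = \frac{359832}{24250 + 20335} = \frac{359832}{44585}$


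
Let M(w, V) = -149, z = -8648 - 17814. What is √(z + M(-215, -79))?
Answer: I*√26611 ≈ 163.13*I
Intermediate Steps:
z = -26462
√(z + M(-215, -79)) = √(-26462 - 149) = √(-26611) = I*√26611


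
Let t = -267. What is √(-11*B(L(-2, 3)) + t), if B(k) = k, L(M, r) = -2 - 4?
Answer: I*√201 ≈ 14.177*I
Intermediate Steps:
L(M, r) = -6
√(-11*B(L(-2, 3)) + t) = √(-11*(-6) - 267) = √(66 - 267) = √(-201) = I*√201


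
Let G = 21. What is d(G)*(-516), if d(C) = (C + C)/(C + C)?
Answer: -516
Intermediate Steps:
d(C) = 1 (d(C) = (2*C)/((2*C)) = (2*C)*(1/(2*C)) = 1)
d(G)*(-516) = 1*(-516) = -516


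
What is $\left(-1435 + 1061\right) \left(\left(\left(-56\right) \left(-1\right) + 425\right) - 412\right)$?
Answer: $-25806$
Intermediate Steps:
$\left(-1435 + 1061\right) \left(\left(\left(-56\right) \left(-1\right) + 425\right) - 412\right) = - 374 \left(\left(56 + 425\right) - 412\right) = - 374 \left(481 - 412\right) = \left(-374\right) 69 = -25806$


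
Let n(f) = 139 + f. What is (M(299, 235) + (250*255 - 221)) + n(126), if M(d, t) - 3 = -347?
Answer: 63450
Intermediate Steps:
M(d, t) = -344 (M(d, t) = 3 - 347 = -344)
(M(299, 235) + (250*255 - 221)) + n(126) = (-344 + (250*255 - 221)) + (139 + 126) = (-344 + (63750 - 221)) + 265 = (-344 + 63529) + 265 = 63185 + 265 = 63450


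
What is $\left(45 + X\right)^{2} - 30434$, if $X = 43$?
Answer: $-22690$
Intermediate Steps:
$\left(45 + X\right)^{2} - 30434 = \left(45 + 43\right)^{2} - 30434 = 88^{2} - 30434 = 7744 - 30434 = -22690$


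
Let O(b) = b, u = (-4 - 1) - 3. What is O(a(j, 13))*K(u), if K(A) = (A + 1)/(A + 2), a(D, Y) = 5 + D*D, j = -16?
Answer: 609/2 ≈ 304.50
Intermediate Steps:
a(D, Y) = 5 + D²
u = -8 (u = -5 - 3 = -8)
K(A) = (1 + A)/(2 + A)
O(a(j, 13))*K(u) = (5 + (-16)²)*((1 - 8)/(2 - 8)) = (5 + 256)*(-7/(-6)) = 261*(-⅙*(-7)) = 261*(7/6) = 609/2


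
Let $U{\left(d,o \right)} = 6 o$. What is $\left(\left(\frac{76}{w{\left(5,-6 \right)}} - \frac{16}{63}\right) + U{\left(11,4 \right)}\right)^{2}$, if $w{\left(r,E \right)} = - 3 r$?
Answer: $\frac{34621456}{99225} \approx 348.92$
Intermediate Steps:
$\left(\left(\frac{76}{w{\left(5,-6 \right)}} - \frac{16}{63}\right) + U{\left(11,4 \right)}\right)^{2} = \left(\left(\frac{76}{\left(-3\right) 5} - \frac{16}{63}\right) + 6 \cdot 4\right)^{2} = \left(\left(\frac{76}{-15} - \frac{16}{63}\right) + 24\right)^{2} = \left(\left(76 \left(- \frac{1}{15}\right) - \frac{16}{63}\right) + 24\right)^{2} = \left(\left(- \frac{76}{15} - \frac{16}{63}\right) + 24\right)^{2} = \left(- \frac{1676}{315} + 24\right)^{2} = \left(\frac{5884}{315}\right)^{2} = \frac{34621456}{99225}$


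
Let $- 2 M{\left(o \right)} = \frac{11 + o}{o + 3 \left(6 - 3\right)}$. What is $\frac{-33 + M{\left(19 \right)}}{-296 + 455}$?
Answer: $- \frac{313}{1484} \approx -0.21092$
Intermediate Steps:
$M{\left(o \right)} = - \frac{11 + o}{2 \left(9 + o\right)}$ ($M{\left(o \right)} = - \frac{\left(11 + o\right) \frac{1}{o + 3 \left(6 - 3\right)}}{2} = - \frac{\left(11 + o\right) \frac{1}{o + 3 \cdot 3}}{2} = - \frac{\left(11 + o\right) \frac{1}{o + 9}}{2} = - \frac{\left(11 + o\right) \frac{1}{9 + o}}{2} = - \frac{\frac{1}{9 + o} \left(11 + o\right)}{2} = - \frac{11 + o}{2 \left(9 + o\right)}$)
$\frac{-33 + M{\left(19 \right)}}{-296 + 455} = \frac{-33 + \frac{-11 - 19}{2 \left(9 + 19\right)}}{-296 + 455} = \frac{-33 + \frac{-11 - 19}{2 \cdot 28}}{159} = \left(-33 + \frac{1}{2} \cdot \frac{1}{28} \left(-30\right)\right) \frac{1}{159} = \left(-33 - \frac{15}{28}\right) \frac{1}{159} = \left(- \frac{939}{28}\right) \frac{1}{159} = - \frac{313}{1484}$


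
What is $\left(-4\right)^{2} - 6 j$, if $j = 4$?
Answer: $-8$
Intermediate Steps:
$\left(-4\right)^{2} - 6 j = \left(-4\right)^{2} - 24 = 16 - 24 = -8$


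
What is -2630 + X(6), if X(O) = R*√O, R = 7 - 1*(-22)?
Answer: -2630 + 29*√6 ≈ -2559.0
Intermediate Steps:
R = 29 (R = 7 + 22 = 29)
X(O) = 29*√O
-2630 + X(6) = -2630 + 29*√6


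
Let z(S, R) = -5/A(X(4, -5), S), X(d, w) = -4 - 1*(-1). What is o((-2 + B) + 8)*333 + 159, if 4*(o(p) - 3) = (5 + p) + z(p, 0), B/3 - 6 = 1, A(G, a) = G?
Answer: 15843/4 ≈ 3960.8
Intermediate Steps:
X(d, w) = -3 (X(d, w) = -4 + 1 = -3)
B = 21 (B = 18 + 3*1 = 18 + 3 = 21)
z(S, R) = 5/3 (z(S, R) = -5/(-3) = -5*(-⅓) = 5/3)
o(p) = 14/3 + p/4 (o(p) = 3 + ((5 + p) + 5/3)/4 = 3 + (20/3 + p)/4 = 3 + (5/3 + p/4) = 14/3 + p/4)
o((-2 + B) + 8)*333 + 159 = (14/3 + ((-2 + 21) + 8)/4)*333 + 159 = (14/3 + (19 + 8)/4)*333 + 159 = (14/3 + (¼)*27)*333 + 159 = (14/3 + 27/4)*333 + 159 = (137/12)*333 + 159 = 15207/4 + 159 = 15843/4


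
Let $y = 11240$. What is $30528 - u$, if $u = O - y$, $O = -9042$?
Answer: $50810$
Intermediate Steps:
$u = -20282$ ($u = -9042 - 11240 = -20282$)
$30528 - u = 30528 - -20282 = 30528 + 20282 = 50810$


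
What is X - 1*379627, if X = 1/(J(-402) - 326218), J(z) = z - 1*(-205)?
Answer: -123915947206/326415 ≈ -3.7963e+5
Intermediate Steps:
J(z) = 205 + z (J(z) = z + 205 = 205 + z)
X = -1/326415 (X = 1/((205 - 402) - 326218) = 1/(-197 - 326218) = 1/(-326415) = -1/326415 ≈ -3.0636e-6)
X - 1*379627 = -1/326415 - 1*379627 = -1/326415 - 379627 = -123915947206/326415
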